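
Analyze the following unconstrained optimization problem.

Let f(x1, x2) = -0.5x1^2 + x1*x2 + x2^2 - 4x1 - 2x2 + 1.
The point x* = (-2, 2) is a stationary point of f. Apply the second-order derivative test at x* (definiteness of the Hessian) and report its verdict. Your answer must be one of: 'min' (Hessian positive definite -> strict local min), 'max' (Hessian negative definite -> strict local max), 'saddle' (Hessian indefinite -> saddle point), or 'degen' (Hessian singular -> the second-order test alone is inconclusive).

Compute the Hessian H = grad^2 f:
  H = [[-1, 1], [1, 2]]
Verify stationarity: grad f(x*) = H x* + g = (0, 0).
Eigenvalues of H: -1.3028, 2.3028.
Eigenvalues have mixed signs, so H is indefinite -> x* is a saddle point.

saddle


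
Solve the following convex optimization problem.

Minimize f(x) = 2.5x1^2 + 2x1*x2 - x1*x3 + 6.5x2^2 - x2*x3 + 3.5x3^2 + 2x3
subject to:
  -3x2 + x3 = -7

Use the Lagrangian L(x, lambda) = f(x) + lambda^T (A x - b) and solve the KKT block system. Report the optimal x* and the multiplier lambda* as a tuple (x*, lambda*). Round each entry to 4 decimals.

Form the Lagrangian:
  L(x, lambda) = (1/2) x^T Q x + c^T x + lambda^T (A x - b)
Stationarity (grad_x L = 0): Q x + c + A^T lambda = 0.
Primal feasibility: A x = b.

This gives the KKT block system:
  [ Q   A^T ] [ x     ]   [-c ]
  [ A    0  ] [ lambda ] = [ b ]

Solving the linear system:
  x*      = (-1.0201, 1.8997, -1.3009)
  lambda* = (7.9857)
  f(x*)   = 26.649

x* = (-1.0201, 1.8997, -1.3009), lambda* = (7.9857)


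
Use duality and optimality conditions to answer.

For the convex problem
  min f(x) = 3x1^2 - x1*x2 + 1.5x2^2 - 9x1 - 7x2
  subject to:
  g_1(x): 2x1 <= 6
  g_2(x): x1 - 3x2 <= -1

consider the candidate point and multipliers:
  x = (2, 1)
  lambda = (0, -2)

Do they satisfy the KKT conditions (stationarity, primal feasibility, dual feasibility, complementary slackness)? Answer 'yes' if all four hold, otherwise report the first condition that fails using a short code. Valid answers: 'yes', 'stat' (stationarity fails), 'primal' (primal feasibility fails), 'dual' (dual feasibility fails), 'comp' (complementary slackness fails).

Gradient of f: grad f(x) = Q x + c = (2, -6)
Constraint values g_i(x) = a_i^T x - b_i:
  g_1((2, 1)) = -2
  g_2((2, 1)) = 0
Stationarity residual: grad f(x) + sum_i lambda_i a_i = (0, 0)
  -> stationarity OK
Primal feasibility (all g_i <= 0): OK
Dual feasibility (all lambda_i >= 0): FAILS
Complementary slackness (lambda_i * g_i(x) = 0 for all i): OK

Verdict: the first failing condition is dual_feasibility -> dual.

dual


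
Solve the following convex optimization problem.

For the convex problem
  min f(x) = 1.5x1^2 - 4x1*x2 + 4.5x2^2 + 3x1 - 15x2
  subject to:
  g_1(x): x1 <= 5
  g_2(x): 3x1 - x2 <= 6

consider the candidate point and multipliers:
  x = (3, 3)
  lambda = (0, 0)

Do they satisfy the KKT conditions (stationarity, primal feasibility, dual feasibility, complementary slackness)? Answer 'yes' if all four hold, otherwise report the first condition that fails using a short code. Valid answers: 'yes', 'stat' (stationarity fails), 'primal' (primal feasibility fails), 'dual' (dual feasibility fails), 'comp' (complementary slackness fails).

Gradient of f: grad f(x) = Q x + c = (0, 0)
Constraint values g_i(x) = a_i^T x - b_i:
  g_1((3, 3)) = -2
  g_2((3, 3)) = 0
Stationarity residual: grad f(x) + sum_i lambda_i a_i = (0, 0)
  -> stationarity OK
Primal feasibility (all g_i <= 0): OK
Dual feasibility (all lambda_i >= 0): OK
Complementary slackness (lambda_i * g_i(x) = 0 for all i): OK

Verdict: yes, KKT holds.

yes


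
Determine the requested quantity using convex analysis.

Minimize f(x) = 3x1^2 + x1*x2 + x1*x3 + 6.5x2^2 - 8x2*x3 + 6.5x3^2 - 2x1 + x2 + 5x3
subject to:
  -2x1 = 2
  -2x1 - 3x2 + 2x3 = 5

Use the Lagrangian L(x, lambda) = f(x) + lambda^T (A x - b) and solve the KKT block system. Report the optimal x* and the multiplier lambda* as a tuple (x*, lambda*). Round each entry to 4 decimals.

Form the Lagrangian:
  L(x, lambda) = (1/2) x^T Q x + c^T x + lambda^T (A x - b)
Stationarity (grad_x L = 0): Q x + c + A^T lambda = 0.
Primal feasibility: A x = b.

This gives the KKT block system:
  [ Q   A^T ] [ x     ]   [-c ]
  [ A    0  ] [ lambda ] = [ b ]

Solving the linear system:
  x*      = (-1, -1.274, -0.411)
  lambda* = (-0.4178, -4.4247)
  f(x*)   = 10.8151

x* = (-1, -1.274, -0.411), lambda* = (-0.4178, -4.4247)


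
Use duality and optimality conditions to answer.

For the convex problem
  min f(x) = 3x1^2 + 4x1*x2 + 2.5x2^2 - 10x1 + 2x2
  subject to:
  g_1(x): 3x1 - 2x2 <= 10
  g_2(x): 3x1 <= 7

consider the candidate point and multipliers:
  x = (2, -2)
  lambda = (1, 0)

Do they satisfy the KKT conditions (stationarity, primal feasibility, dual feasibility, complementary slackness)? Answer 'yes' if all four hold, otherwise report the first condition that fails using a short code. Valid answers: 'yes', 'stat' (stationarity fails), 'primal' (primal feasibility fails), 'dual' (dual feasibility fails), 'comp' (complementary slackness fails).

Gradient of f: grad f(x) = Q x + c = (-6, 0)
Constraint values g_i(x) = a_i^T x - b_i:
  g_1((2, -2)) = 0
  g_2((2, -2)) = -1
Stationarity residual: grad f(x) + sum_i lambda_i a_i = (-3, -2)
  -> stationarity FAILS
Primal feasibility (all g_i <= 0): OK
Dual feasibility (all lambda_i >= 0): OK
Complementary slackness (lambda_i * g_i(x) = 0 for all i): OK

Verdict: the first failing condition is stationarity -> stat.

stat


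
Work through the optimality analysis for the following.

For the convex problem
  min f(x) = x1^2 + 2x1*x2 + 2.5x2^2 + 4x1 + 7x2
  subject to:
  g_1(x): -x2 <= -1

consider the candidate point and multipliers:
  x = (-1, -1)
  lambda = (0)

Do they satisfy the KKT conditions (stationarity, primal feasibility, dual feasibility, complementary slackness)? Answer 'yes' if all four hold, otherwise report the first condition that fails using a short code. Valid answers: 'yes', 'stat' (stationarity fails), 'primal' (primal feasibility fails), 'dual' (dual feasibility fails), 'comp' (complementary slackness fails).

Gradient of f: grad f(x) = Q x + c = (0, 0)
Constraint values g_i(x) = a_i^T x - b_i:
  g_1((-1, -1)) = 2
Stationarity residual: grad f(x) + sum_i lambda_i a_i = (0, 0)
  -> stationarity OK
Primal feasibility (all g_i <= 0): FAILS
Dual feasibility (all lambda_i >= 0): OK
Complementary slackness (lambda_i * g_i(x) = 0 for all i): OK

Verdict: the first failing condition is primal_feasibility -> primal.

primal


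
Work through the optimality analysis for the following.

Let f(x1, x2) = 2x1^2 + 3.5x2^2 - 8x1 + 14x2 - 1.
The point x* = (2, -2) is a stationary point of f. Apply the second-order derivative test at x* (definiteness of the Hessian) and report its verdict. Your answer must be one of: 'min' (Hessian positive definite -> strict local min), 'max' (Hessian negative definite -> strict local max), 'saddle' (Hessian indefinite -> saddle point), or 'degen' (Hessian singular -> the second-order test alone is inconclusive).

Compute the Hessian H = grad^2 f:
  H = [[4, 0], [0, 7]]
Verify stationarity: grad f(x*) = H x* + g = (0, 0).
Eigenvalues of H: 4, 7.
Both eigenvalues > 0, so H is positive definite -> x* is a strict local min.

min


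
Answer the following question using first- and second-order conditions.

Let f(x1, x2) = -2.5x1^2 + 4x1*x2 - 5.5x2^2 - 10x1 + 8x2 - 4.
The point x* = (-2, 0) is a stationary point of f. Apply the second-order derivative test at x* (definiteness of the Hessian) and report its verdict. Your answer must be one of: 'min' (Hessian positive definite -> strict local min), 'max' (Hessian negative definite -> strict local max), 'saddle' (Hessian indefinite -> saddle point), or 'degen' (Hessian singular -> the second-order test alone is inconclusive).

Compute the Hessian H = grad^2 f:
  H = [[-5, 4], [4, -11]]
Verify stationarity: grad f(x*) = H x* + g = (0, 0).
Eigenvalues of H: -13, -3.
Both eigenvalues < 0, so H is negative definite -> x* is a strict local max.

max


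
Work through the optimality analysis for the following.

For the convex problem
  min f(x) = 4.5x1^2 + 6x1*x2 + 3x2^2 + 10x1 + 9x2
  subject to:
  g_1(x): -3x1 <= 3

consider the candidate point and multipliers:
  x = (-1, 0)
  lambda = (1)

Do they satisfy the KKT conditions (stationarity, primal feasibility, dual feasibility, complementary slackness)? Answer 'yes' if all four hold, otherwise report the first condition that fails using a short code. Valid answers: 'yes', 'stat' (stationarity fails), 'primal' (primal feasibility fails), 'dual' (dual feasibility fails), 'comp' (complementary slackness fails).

Gradient of f: grad f(x) = Q x + c = (1, 3)
Constraint values g_i(x) = a_i^T x - b_i:
  g_1((-1, 0)) = 0
Stationarity residual: grad f(x) + sum_i lambda_i a_i = (-2, 3)
  -> stationarity FAILS
Primal feasibility (all g_i <= 0): OK
Dual feasibility (all lambda_i >= 0): OK
Complementary slackness (lambda_i * g_i(x) = 0 for all i): OK

Verdict: the first failing condition is stationarity -> stat.

stat


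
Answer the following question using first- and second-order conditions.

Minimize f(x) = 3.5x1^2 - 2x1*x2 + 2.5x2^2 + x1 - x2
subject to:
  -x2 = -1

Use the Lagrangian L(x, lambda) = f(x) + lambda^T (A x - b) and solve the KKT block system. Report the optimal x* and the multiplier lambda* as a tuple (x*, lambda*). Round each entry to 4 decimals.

Form the Lagrangian:
  L(x, lambda) = (1/2) x^T Q x + c^T x + lambda^T (A x - b)
Stationarity (grad_x L = 0): Q x + c + A^T lambda = 0.
Primal feasibility: A x = b.

This gives the KKT block system:
  [ Q   A^T ] [ x     ]   [-c ]
  [ A    0  ] [ lambda ] = [ b ]

Solving the linear system:
  x*      = (0.1429, 1)
  lambda* = (3.7143)
  f(x*)   = 1.4286

x* = (0.1429, 1), lambda* = (3.7143)


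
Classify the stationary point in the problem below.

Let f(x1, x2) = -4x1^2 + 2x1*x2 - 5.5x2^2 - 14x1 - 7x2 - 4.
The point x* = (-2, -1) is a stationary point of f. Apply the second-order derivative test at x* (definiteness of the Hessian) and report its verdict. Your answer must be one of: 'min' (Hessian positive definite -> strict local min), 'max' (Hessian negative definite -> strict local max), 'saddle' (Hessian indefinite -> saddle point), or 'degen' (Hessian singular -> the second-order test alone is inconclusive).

Compute the Hessian H = grad^2 f:
  H = [[-8, 2], [2, -11]]
Verify stationarity: grad f(x*) = H x* + g = (0, 0).
Eigenvalues of H: -12, -7.
Both eigenvalues < 0, so H is negative definite -> x* is a strict local max.

max


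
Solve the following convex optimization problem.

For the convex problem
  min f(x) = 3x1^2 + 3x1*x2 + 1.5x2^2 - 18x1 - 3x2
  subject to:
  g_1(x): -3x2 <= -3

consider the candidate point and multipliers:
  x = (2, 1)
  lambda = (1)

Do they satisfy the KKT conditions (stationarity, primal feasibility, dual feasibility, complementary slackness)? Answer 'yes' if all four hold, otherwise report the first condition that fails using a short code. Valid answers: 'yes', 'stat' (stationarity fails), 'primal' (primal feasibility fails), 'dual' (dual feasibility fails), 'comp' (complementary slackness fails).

Gradient of f: grad f(x) = Q x + c = (-3, 6)
Constraint values g_i(x) = a_i^T x - b_i:
  g_1((2, 1)) = 0
Stationarity residual: grad f(x) + sum_i lambda_i a_i = (-3, 3)
  -> stationarity FAILS
Primal feasibility (all g_i <= 0): OK
Dual feasibility (all lambda_i >= 0): OK
Complementary slackness (lambda_i * g_i(x) = 0 for all i): OK

Verdict: the first failing condition is stationarity -> stat.

stat


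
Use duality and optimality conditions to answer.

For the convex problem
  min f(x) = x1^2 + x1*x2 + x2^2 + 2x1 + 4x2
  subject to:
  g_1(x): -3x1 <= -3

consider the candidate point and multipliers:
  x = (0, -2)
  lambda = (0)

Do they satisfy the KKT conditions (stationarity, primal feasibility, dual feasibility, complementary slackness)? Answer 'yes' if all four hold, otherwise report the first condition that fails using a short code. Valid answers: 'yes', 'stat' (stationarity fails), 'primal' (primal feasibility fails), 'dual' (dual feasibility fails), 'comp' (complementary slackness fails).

Gradient of f: grad f(x) = Q x + c = (0, 0)
Constraint values g_i(x) = a_i^T x - b_i:
  g_1((0, -2)) = 3
Stationarity residual: grad f(x) + sum_i lambda_i a_i = (0, 0)
  -> stationarity OK
Primal feasibility (all g_i <= 0): FAILS
Dual feasibility (all lambda_i >= 0): OK
Complementary slackness (lambda_i * g_i(x) = 0 for all i): OK

Verdict: the first failing condition is primal_feasibility -> primal.

primal


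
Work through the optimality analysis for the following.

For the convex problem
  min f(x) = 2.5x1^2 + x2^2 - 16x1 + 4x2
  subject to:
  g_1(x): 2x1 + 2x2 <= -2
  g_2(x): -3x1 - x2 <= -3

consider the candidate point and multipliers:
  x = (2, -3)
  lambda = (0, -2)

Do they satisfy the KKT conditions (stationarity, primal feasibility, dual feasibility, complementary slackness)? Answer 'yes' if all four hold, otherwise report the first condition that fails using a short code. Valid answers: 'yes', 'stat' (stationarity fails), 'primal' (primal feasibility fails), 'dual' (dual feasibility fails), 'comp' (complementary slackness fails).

Gradient of f: grad f(x) = Q x + c = (-6, -2)
Constraint values g_i(x) = a_i^T x - b_i:
  g_1((2, -3)) = 0
  g_2((2, -3)) = 0
Stationarity residual: grad f(x) + sum_i lambda_i a_i = (0, 0)
  -> stationarity OK
Primal feasibility (all g_i <= 0): OK
Dual feasibility (all lambda_i >= 0): FAILS
Complementary slackness (lambda_i * g_i(x) = 0 for all i): OK

Verdict: the first failing condition is dual_feasibility -> dual.

dual


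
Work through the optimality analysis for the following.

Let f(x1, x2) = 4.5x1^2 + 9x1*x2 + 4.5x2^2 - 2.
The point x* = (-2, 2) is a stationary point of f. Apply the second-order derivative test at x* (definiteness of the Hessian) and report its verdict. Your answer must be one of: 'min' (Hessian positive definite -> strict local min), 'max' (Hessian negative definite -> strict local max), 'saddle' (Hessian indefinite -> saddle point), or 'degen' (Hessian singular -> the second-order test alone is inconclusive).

Compute the Hessian H = grad^2 f:
  H = [[9, 9], [9, 9]]
Verify stationarity: grad f(x*) = H x* + g = (0, 0).
Eigenvalues of H: 0, 18.
H has a zero eigenvalue (singular; positive semidefinite but not definite), so H is neither positive definite, negative definite, nor indefinite. The second-order test alone is inconclusive -> degen.
(Indeed, f is constant along the null direction of H through x*, so x* is not a strict local extremum.)

degen


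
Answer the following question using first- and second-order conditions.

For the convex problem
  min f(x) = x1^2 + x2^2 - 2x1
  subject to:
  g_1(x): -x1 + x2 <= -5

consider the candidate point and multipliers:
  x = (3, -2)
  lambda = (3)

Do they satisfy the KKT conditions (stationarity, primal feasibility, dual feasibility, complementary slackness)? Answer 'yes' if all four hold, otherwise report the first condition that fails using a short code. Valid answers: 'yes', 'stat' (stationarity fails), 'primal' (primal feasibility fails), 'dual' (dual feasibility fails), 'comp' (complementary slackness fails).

Gradient of f: grad f(x) = Q x + c = (4, -4)
Constraint values g_i(x) = a_i^T x - b_i:
  g_1((3, -2)) = 0
Stationarity residual: grad f(x) + sum_i lambda_i a_i = (1, -1)
  -> stationarity FAILS
Primal feasibility (all g_i <= 0): OK
Dual feasibility (all lambda_i >= 0): OK
Complementary slackness (lambda_i * g_i(x) = 0 for all i): OK

Verdict: the first failing condition is stationarity -> stat.

stat


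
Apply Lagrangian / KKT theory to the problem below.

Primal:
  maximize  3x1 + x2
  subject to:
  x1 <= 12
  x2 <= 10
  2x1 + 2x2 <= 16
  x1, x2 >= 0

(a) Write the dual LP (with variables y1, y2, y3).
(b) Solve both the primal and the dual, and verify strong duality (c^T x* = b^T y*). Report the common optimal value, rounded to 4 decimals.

The standard primal-dual pair for 'max c^T x s.t. A x <= b, x >= 0' is:
  Dual:  min b^T y  s.t.  A^T y >= c,  y >= 0.

So the dual LP is:
  minimize  12y1 + 10y2 + 16y3
  subject to:
    y1 + 2y3 >= 3
    y2 + 2y3 >= 1
    y1, y2, y3 >= 0

Solving the primal: x* = (8, 0).
  primal value c^T x* = 24.
Solving the dual: y* = (0, 0, 1.5).
  dual value b^T y* = 24.
Strong duality: c^T x* = b^T y*. Confirmed.

24


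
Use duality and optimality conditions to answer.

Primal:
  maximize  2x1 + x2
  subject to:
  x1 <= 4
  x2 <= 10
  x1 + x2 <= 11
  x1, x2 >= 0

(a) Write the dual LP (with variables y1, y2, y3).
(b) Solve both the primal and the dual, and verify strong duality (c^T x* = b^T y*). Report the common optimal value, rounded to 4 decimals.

The standard primal-dual pair for 'max c^T x s.t. A x <= b, x >= 0' is:
  Dual:  min b^T y  s.t.  A^T y >= c,  y >= 0.

So the dual LP is:
  minimize  4y1 + 10y2 + 11y3
  subject to:
    y1 + y3 >= 2
    y2 + y3 >= 1
    y1, y2, y3 >= 0

Solving the primal: x* = (4, 7).
  primal value c^T x* = 15.
Solving the dual: y* = (1, 0, 1).
  dual value b^T y* = 15.
Strong duality: c^T x* = b^T y*. Confirmed.

15


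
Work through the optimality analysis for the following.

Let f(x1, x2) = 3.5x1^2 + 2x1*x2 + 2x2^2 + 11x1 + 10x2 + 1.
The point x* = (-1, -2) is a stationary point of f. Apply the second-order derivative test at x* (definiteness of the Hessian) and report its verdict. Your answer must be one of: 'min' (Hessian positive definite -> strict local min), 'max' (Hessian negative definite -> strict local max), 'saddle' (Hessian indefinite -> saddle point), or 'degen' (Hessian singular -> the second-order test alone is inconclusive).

Compute the Hessian H = grad^2 f:
  H = [[7, 2], [2, 4]]
Verify stationarity: grad f(x*) = H x* + g = (0, 0).
Eigenvalues of H: 3, 8.
Both eigenvalues > 0, so H is positive definite -> x* is a strict local min.

min


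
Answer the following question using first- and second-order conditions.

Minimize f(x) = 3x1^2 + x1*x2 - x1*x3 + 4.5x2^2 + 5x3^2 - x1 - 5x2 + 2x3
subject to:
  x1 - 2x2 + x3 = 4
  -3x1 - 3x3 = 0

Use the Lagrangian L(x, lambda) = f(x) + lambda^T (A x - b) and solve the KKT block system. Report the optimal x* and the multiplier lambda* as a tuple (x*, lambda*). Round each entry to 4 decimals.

Form the Lagrangian:
  L(x, lambda) = (1/2) x^T Q x + c^T x + lambda^T (A x - b)
Stationarity (grad_x L = 0): Q x + c + A^T lambda = 0.
Primal feasibility: A x = b.

This gives the KKT block system:
  [ Q   A^T ] [ x     ]   [-c ]
  [ A    0  ] [ lambda ] = [ b ]

Solving the linear system:
  x*      = (0.2778, -2, -0.2778)
  lambda* = (-11.3611, -4.1389)
  f(x*)   = 27.3056

x* = (0.2778, -2, -0.2778), lambda* = (-11.3611, -4.1389)


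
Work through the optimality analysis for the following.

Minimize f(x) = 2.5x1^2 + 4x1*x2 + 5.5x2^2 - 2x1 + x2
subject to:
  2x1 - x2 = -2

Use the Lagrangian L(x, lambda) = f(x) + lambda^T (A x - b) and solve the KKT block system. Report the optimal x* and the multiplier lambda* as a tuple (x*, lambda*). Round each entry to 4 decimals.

Form the Lagrangian:
  L(x, lambda) = (1/2) x^T Q x + c^T x + lambda^T (A x - b)
Stationarity (grad_x L = 0): Q x + c + A^T lambda = 0.
Primal feasibility: A x = b.

This gives the KKT block system:
  [ Q   A^T ] [ x     ]   [-c ]
  [ A    0  ] [ lambda ] = [ b ]

Solving the linear system:
  x*      = (-0.8, 0.4)
  lambda* = (2.2)
  f(x*)   = 3.2

x* = (-0.8, 0.4), lambda* = (2.2)


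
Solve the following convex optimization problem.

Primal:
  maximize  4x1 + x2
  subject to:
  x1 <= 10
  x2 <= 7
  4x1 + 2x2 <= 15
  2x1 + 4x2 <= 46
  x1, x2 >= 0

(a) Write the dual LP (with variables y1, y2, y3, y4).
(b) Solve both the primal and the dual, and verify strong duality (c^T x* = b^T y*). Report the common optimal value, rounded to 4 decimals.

The standard primal-dual pair for 'max c^T x s.t. A x <= b, x >= 0' is:
  Dual:  min b^T y  s.t.  A^T y >= c,  y >= 0.

So the dual LP is:
  minimize  10y1 + 7y2 + 15y3 + 46y4
  subject to:
    y1 + 4y3 + 2y4 >= 4
    y2 + 2y3 + 4y4 >= 1
    y1, y2, y3, y4 >= 0

Solving the primal: x* = (3.75, 0).
  primal value c^T x* = 15.
Solving the dual: y* = (0, 0, 1, 0).
  dual value b^T y* = 15.
Strong duality: c^T x* = b^T y*. Confirmed.

15


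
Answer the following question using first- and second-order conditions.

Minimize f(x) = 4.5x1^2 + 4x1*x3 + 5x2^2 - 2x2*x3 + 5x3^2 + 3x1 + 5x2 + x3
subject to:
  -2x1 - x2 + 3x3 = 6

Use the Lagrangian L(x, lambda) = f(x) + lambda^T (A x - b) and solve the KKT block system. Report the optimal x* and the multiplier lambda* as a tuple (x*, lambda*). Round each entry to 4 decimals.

Form the Lagrangian:
  L(x, lambda) = (1/2) x^T Q x + c^T x + lambda^T (A x - b)
Stationarity (grad_x L = 0): Q x + c + A^T lambda = 0.
Primal feasibility: A x = b.

This gives the KKT block system:
  [ Q   A^T ] [ x     ]   [-c ]
  [ A    0  ] [ lambda ] = [ b ]

Solving the linear system:
  x*      = (-1.2687, -0.5299, 0.9776)
  lambda* = (-2.2537)
  f(x*)   = 4.0224

x* = (-1.2687, -0.5299, 0.9776), lambda* = (-2.2537)


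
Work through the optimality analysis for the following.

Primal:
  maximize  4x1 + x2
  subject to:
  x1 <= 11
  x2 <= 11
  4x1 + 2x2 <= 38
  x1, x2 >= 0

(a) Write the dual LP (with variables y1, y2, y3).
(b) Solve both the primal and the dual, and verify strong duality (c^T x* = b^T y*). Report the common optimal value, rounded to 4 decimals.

The standard primal-dual pair for 'max c^T x s.t. A x <= b, x >= 0' is:
  Dual:  min b^T y  s.t.  A^T y >= c,  y >= 0.

So the dual LP is:
  minimize  11y1 + 11y2 + 38y3
  subject to:
    y1 + 4y3 >= 4
    y2 + 2y3 >= 1
    y1, y2, y3 >= 0

Solving the primal: x* = (9.5, 0).
  primal value c^T x* = 38.
Solving the dual: y* = (0, 0, 1).
  dual value b^T y* = 38.
Strong duality: c^T x* = b^T y*. Confirmed.

38


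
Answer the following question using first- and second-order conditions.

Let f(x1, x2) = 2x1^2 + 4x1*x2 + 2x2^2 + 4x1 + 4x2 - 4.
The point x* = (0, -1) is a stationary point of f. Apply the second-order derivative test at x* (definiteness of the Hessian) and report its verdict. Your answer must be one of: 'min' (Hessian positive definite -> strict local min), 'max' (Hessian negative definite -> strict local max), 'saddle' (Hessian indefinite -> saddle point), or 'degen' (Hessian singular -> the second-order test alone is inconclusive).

Compute the Hessian H = grad^2 f:
  H = [[4, 4], [4, 4]]
Verify stationarity: grad f(x*) = H x* + g = (0, 0).
Eigenvalues of H: 0, 8.
H has a zero eigenvalue (singular; positive semidefinite but not definite), so H is neither positive definite, negative definite, nor indefinite. The second-order test alone is inconclusive -> degen.
(Indeed, f is constant along the null direction of H through x*, so x* is not a strict local extremum.)

degen


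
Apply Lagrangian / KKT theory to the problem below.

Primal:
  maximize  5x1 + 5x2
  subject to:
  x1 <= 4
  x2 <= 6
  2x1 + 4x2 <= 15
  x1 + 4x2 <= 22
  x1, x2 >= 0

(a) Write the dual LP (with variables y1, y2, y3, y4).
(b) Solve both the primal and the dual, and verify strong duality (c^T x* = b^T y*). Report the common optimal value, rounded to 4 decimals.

The standard primal-dual pair for 'max c^T x s.t. A x <= b, x >= 0' is:
  Dual:  min b^T y  s.t.  A^T y >= c,  y >= 0.

So the dual LP is:
  minimize  4y1 + 6y2 + 15y3 + 22y4
  subject to:
    y1 + 2y3 + y4 >= 5
    y2 + 4y3 + 4y4 >= 5
    y1, y2, y3, y4 >= 0

Solving the primal: x* = (4, 1.75).
  primal value c^T x* = 28.75.
Solving the dual: y* = (2.5, 0, 1.25, 0).
  dual value b^T y* = 28.75.
Strong duality: c^T x* = b^T y*. Confirmed.

28.75


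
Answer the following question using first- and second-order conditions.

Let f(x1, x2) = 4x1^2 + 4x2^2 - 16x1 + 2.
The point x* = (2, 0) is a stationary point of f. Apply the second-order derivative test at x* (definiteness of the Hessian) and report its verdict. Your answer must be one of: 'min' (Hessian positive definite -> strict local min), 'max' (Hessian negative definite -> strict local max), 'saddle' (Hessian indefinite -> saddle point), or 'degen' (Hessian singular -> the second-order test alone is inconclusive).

Compute the Hessian H = grad^2 f:
  H = [[8, 0], [0, 8]]
Verify stationarity: grad f(x*) = H x* + g = (0, 0).
Eigenvalues of H: 8, 8.
Both eigenvalues > 0, so H is positive definite -> x* is a strict local min.

min


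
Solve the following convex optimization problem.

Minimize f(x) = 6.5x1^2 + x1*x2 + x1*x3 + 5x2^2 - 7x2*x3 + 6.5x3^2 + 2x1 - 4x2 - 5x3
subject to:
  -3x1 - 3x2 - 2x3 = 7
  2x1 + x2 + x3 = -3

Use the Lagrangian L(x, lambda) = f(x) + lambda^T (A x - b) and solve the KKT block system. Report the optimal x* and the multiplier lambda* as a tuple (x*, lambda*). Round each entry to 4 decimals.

Form the Lagrangian:
  L(x, lambda) = (1/2) x^T Q x + c^T x + lambda^T (A x - b)
Stationarity (grad_x L = 0): Q x + c + A^T lambda = 0.
Primal feasibility: A x = b.

This gives the KKT block system:
  [ Q   A^T ] [ x     ]   [-c ]
  [ A    0  ] [ lambda ] = [ b ]

Solving the linear system:
  x*      = (-0.3989, -1.3989, -0.8034)
  lambda* = (-6.7135, -7.3764)
  f(x*)   = 16.8399

x* = (-0.3989, -1.3989, -0.8034), lambda* = (-6.7135, -7.3764)


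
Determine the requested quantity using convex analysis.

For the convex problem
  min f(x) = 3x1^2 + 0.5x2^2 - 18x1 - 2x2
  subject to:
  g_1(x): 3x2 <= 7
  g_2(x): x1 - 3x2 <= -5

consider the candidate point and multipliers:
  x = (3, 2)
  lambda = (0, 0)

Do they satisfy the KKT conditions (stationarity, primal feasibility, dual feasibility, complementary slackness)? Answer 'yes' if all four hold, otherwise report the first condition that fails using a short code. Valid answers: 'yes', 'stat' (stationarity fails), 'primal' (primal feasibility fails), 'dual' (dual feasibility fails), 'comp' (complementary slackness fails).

Gradient of f: grad f(x) = Q x + c = (0, 0)
Constraint values g_i(x) = a_i^T x - b_i:
  g_1((3, 2)) = -1
  g_2((3, 2)) = 2
Stationarity residual: grad f(x) + sum_i lambda_i a_i = (0, 0)
  -> stationarity OK
Primal feasibility (all g_i <= 0): FAILS
Dual feasibility (all lambda_i >= 0): OK
Complementary slackness (lambda_i * g_i(x) = 0 for all i): OK

Verdict: the first failing condition is primal_feasibility -> primal.

primal


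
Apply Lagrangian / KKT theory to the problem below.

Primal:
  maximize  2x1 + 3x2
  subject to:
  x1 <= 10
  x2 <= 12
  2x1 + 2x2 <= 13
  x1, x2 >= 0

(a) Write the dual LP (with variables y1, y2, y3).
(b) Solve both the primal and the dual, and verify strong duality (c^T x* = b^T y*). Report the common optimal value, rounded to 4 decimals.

The standard primal-dual pair for 'max c^T x s.t. A x <= b, x >= 0' is:
  Dual:  min b^T y  s.t.  A^T y >= c,  y >= 0.

So the dual LP is:
  minimize  10y1 + 12y2 + 13y3
  subject to:
    y1 + 2y3 >= 2
    y2 + 2y3 >= 3
    y1, y2, y3 >= 0

Solving the primal: x* = (0, 6.5).
  primal value c^T x* = 19.5.
Solving the dual: y* = (0, 0, 1.5).
  dual value b^T y* = 19.5.
Strong duality: c^T x* = b^T y*. Confirmed.

19.5


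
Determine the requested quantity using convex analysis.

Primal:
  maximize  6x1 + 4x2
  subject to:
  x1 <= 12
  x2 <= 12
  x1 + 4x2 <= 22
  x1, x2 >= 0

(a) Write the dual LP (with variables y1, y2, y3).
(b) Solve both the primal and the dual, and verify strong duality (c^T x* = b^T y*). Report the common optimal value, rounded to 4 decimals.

The standard primal-dual pair for 'max c^T x s.t. A x <= b, x >= 0' is:
  Dual:  min b^T y  s.t.  A^T y >= c,  y >= 0.

So the dual LP is:
  minimize  12y1 + 12y2 + 22y3
  subject to:
    y1 + y3 >= 6
    y2 + 4y3 >= 4
    y1, y2, y3 >= 0

Solving the primal: x* = (12, 2.5).
  primal value c^T x* = 82.
Solving the dual: y* = (5, 0, 1).
  dual value b^T y* = 82.
Strong duality: c^T x* = b^T y*. Confirmed.

82


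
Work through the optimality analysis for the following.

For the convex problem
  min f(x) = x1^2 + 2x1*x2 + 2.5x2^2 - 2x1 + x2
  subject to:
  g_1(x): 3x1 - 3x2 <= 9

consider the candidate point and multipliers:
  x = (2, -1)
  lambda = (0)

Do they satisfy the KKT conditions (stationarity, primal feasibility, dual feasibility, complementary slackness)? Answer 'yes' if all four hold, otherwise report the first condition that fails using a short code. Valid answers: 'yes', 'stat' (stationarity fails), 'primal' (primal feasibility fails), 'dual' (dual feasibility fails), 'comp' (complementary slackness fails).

Gradient of f: grad f(x) = Q x + c = (0, 0)
Constraint values g_i(x) = a_i^T x - b_i:
  g_1((2, -1)) = 0
Stationarity residual: grad f(x) + sum_i lambda_i a_i = (0, 0)
  -> stationarity OK
Primal feasibility (all g_i <= 0): OK
Dual feasibility (all lambda_i >= 0): OK
Complementary slackness (lambda_i * g_i(x) = 0 for all i): OK

Verdict: yes, KKT holds.

yes


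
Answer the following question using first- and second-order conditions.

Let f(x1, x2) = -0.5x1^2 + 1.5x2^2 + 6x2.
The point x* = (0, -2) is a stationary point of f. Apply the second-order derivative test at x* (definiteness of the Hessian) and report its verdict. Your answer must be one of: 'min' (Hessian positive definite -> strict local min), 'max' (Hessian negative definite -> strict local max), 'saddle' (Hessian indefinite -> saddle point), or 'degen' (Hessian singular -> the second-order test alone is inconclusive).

Compute the Hessian H = grad^2 f:
  H = [[-1, 0], [0, 3]]
Verify stationarity: grad f(x*) = H x* + g = (0, 0).
Eigenvalues of H: -1, 3.
Eigenvalues have mixed signs, so H is indefinite -> x* is a saddle point.

saddle


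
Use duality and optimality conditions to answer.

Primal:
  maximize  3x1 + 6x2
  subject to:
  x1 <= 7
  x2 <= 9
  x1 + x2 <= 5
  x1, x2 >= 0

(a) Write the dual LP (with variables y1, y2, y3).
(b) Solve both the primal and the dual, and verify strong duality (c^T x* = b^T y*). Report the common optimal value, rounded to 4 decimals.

The standard primal-dual pair for 'max c^T x s.t. A x <= b, x >= 0' is:
  Dual:  min b^T y  s.t.  A^T y >= c,  y >= 0.

So the dual LP is:
  minimize  7y1 + 9y2 + 5y3
  subject to:
    y1 + y3 >= 3
    y2 + y3 >= 6
    y1, y2, y3 >= 0

Solving the primal: x* = (0, 5).
  primal value c^T x* = 30.
Solving the dual: y* = (0, 0, 6).
  dual value b^T y* = 30.
Strong duality: c^T x* = b^T y*. Confirmed.

30


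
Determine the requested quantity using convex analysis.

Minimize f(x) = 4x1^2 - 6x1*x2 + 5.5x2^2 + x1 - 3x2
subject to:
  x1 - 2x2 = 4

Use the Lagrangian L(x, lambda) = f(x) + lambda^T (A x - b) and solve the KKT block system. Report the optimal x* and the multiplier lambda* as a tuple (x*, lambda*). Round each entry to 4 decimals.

Form the Lagrangian:
  L(x, lambda) = (1/2) x^T Q x + c^T x + lambda^T (A x - b)
Stationarity (grad_x L = 0): Q x + c + A^T lambda = 0.
Primal feasibility: A x = b.

This gives the KKT block system:
  [ Q   A^T ] [ x     ]   [-c ]
  [ A    0  ] [ lambda ] = [ b ]

Solving the linear system:
  x*      = (-0.1053, -2.0526)
  lambda* = (-12.4737)
  f(x*)   = 27.9737

x* = (-0.1053, -2.0526), lambda* = (-12.4737)


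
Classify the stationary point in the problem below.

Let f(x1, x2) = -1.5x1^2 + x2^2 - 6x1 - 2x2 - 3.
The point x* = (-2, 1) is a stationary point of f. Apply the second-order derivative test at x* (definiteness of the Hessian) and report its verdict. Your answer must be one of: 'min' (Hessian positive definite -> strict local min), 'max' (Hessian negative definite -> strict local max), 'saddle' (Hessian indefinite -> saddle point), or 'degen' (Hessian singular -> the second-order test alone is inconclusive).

Compute the Hessian H = grad^2 f:
  H = [[-3, 0], [0, 2]]
Verify stationarity: grad f(x*) = H x* + g = (0, 0).
Eigenvalues of H: -3, 2.
Eigenvalues have mixed signs, so H is indefinite -> x* is a saddle point.

saddle


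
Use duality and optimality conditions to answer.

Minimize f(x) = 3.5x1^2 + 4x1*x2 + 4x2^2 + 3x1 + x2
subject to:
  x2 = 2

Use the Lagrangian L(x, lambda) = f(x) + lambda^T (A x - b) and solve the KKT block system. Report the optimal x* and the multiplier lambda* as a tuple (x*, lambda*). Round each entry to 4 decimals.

Form the Lagrangian:
  L(x, lambda) = (1/2) x^T Q x + c^T x + lambda^T (A x - b)
Stationarity (grad_x L = 0): Q x + c + A^T lambda = 0.
Primal feasibility: A x = b.

This gives the KKT block system:
  [ Q   A^T ] [ x     ]   [-c ]
  [ A    0  ] [ lambda ] = [ b ]

Solving the linear system:
  x*      = (-1.5714, 2)
  lambda* = (-10.7143)
  f(x*)   = 9.3571

x* = (-1.5714, 2), lambda* = (-10.7143)


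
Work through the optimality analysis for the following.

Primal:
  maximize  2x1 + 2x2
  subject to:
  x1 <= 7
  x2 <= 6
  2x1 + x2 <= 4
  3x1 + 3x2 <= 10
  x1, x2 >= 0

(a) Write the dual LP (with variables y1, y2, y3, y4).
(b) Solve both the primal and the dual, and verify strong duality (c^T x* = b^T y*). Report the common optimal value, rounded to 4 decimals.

The standard primal-dual pair for 'max c^T x s.t. A x <= b, x >= 0' is:
  Dual:  min b^T y  s.t.  A^T y >= c,  y >= 0.

So the dual LP is:
  minimize  7y1 + 6y2 + 4y3 + 10y4
  subject to:
    y1 + 2y3 + 3y4 >= 2
    y2 + y3 + 3y4 >= 2
    y1, y2, y3, y4 >= 0

Solving the primal: x* = (0.6667, 2.6667).
  primal value c^T x* = 6.6667.
Solving the dual: y* = (0, 0, 0, 0.6667).
  dual value b^T y* = 6.6667.
Strong duality: c^T x* = b^T y*. Confirmed.

6.6667


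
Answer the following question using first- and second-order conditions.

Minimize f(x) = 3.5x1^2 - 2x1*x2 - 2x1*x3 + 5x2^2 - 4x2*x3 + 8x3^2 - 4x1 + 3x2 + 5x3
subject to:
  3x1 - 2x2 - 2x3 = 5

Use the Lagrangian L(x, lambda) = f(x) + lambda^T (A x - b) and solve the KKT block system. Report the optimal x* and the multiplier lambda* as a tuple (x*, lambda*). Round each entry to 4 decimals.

Form the Lagrangian:
  L(x, lambda) = (1/2) x^T Q x + c^T x + lambda^T (A x - b)
Stationarity (grad_x L = 0): Q x + c + A^T lambda = 0.
Primal feasibility: A x = b.

This gives the KKT block system:
  [ Q   A^T ] [ x     ]   [-c ]
  [ A    0  ] [ lambda ] = [ b ]

Solving the linear system:
  x*      = (0.8687, -0.6453, -0.5517)
  lambda* = (-1.4916)
  f(x*)   = -0.3554

x* = (0.8687, -0.6453, -0.5517), lambda* = (-1.4916)


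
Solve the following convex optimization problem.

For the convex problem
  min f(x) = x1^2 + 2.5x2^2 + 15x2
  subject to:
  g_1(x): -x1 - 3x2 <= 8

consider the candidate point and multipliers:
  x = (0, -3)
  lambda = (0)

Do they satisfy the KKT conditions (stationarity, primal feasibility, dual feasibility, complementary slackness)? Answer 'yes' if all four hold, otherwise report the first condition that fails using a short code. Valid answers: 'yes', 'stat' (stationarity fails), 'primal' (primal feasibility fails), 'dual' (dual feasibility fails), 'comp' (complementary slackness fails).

Gradient of f: grad f(x) = Q x + c = (0, 0)
Constraint values g_i(x) = a_i^T x - b_i:
  g_1((0, -3)) = 1
Stationarity residual: grad f(x) + sum_i lambda_i a_i = (0, 0)
  -> stationarity OK
Primal feasibility (all g_i <= 0): FAILS
Dual feasibility (all lambda_i >= 0): OK
Complementary slackness (lambda_i * g_i(x) = 0 for all i): OK

Verdict: the first failing condition is primal_feasibility -> primal.

primal


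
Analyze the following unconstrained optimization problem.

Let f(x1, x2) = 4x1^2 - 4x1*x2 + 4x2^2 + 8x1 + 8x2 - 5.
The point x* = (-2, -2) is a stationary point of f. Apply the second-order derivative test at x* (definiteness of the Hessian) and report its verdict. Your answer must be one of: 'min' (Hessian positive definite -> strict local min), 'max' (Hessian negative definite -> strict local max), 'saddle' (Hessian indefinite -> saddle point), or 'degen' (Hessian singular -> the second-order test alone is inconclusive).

Compute the Hessian H = grad^2 f:
  H = [[8, -4], [-4, 8]]
Verify stationarity: grad f(x*) = H x* + g = (0, 0).
Eigenvalues of H: 4, 12.
Both eigenvalues > 0, so H is positive definite -> x* is a strict local min.

min


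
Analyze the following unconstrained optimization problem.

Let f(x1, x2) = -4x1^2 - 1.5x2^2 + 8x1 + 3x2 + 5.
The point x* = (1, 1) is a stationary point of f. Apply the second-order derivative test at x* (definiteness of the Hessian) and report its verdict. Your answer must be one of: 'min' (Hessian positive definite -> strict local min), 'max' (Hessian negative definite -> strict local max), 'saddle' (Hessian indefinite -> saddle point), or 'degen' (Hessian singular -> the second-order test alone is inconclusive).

Compute the Hessian H = grad^2 f:
  H = [[-8, 0], [0, -3]]
Verify stationarity: grad f(x*) = H x* + g = (0, 0).
Eigenvalues of H: -8, -3.
Both eigenvalues < 0, so H is negative definite -> x* is a strict local max.

max


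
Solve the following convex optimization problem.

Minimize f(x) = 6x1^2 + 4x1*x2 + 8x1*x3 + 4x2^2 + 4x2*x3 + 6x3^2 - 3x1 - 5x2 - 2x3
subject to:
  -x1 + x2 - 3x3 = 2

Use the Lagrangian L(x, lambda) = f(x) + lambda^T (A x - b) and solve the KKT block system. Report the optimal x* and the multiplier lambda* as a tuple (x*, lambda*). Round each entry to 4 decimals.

Form the Lagrangian:
  L(x, lambda) = (1/2) x^T Q x + c^T x + lambda^T (A x - b)
Stationarity (grad_x L = 0): Q x + c + A^T lambda = 0.
Primal feasibility: A x = b.

This gives the KKT block system:
  [ Q   A^T ] [ x     ]   [-c ]
  [ A    0  ] [ lambda ] = [ b ]

Solving the linear system:
  x*      = (0.2, 0.85, -0.45)
  lambda* = (-0.8)
  f(x*)   = -1.175

x* = (0.2, 0.85, -0.45), lambda* = (-0.8)


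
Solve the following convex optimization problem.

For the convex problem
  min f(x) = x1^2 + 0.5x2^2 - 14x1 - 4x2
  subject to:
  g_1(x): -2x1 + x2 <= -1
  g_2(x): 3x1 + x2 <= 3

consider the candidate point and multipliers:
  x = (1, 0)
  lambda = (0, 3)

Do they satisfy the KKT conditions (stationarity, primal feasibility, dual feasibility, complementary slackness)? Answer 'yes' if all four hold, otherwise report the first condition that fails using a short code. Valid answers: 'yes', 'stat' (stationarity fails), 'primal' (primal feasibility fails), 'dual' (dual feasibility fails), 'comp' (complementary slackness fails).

Gradient of f: grad f(x) = Q x + c = (-12, -4)
Constraint values g_i(x) = a_i^T x - b_i:
  g_1((1, 0)) = -1
  g_2((1, 0)) = 0
Stationarity residual: grad f(x) + sum_i lambda_i a_i = (-3, -1)
  -> stationarity FAILS
Primal feasibility (all g_i <= 0): OK
Dual feasibility (all lambda_i >= 0): OK
Complementary slackness (lambda_i * g_i(x) = 0 for all i): OK

Verdict: the first failing condition is stationarity -> stat.

stat


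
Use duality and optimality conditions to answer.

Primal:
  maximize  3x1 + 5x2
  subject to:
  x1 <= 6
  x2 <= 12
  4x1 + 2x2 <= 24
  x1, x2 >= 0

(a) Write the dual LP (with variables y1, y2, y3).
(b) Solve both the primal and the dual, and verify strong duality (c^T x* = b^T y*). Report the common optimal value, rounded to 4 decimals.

The standard primal-dual pair for 'max c^T x s.t. A x <= b, x >= 0' is:
  Dual:  min b^T y  s.t.  A^T y >= c,  y >= 0.

So the dual LP is:
  minimize  6y1 + 12y2 + 24y3
  subject to:
    y1 + 4y3 >= 3
    y2 + 2y3 >= 5
    y1, y2, y3 >= 0

Solving the primal: x* = (0, 12).
  primal value c^T x* = 60.
Solving the dual: y* = (0, 0, 2.5).
  dual value b^T y* = 60.
Strong duality: c^T x* = b^T y*. Confirmed.

60


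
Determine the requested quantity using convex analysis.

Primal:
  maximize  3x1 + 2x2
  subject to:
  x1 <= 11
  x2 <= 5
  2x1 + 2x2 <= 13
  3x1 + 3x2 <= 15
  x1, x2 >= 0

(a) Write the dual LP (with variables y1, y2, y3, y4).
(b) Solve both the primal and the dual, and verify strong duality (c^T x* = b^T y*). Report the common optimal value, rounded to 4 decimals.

The standard primal-dual pair for 'max c^T x s.t. A x <= b, x >= 0' is:
  Dual:  min b^T y  s.t.  A^T y >= c,  y >= 0.

So the dual LP is:
  minimize  11y1 + 5y2 + 13y3 + 15y4
  subject to:
    y1 + 2y3 + 3y4 >= 3
    y2 + 2y3 + 3y4 >= 2
    y1, y2, y3, y4 >= 0

Solving the primal: x* = (5, 0).
  primal value c^T x* = 15.
Solving the dual: y* = (0, 0, 0, 1).
  dual value b^T y* = 15.
Strong duality: c^T x* = b^T y*. Confirmed.

15


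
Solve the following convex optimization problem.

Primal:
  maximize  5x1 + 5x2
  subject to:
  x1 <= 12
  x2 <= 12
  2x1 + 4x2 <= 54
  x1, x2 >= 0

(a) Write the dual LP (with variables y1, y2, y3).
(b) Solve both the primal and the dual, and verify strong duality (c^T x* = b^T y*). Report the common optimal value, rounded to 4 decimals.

The standard primal-dual pair for 'max c^T x s.t. A x <= b, x >= 0' is:
  Dual:  min b^T y  s.t.  A^T y >= c,  y >= 0.

So the dual LP is:
  minimize  12y1 + 12y2 + 54y3
  subject to:
    y1 + 2y3 >= 5
    y2 + 4y3 >= 5
    y1, y2, y3 >= 0

Solving the primal: x* = (12, 7.5).
  primal value c^T x* = 97.5.
Solving the dual: y* = (2.5, 0, 1.25).
  dual value b^T y* = 97.5.
Strong duality: c^T x* = b^T y*. Confirmed.

97.5
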